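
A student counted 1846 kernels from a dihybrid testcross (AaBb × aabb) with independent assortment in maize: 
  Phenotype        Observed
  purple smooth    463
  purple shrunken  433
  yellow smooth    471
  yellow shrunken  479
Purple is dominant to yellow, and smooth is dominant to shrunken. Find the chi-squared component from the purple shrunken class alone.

1.760

A dihybrid testcross with independent assortment gives a 1:1:1:1 ratio.
Total ratio parts = 4. Expected numbers out of 1846:
  purple smooth: 1846 × 1/4 = 461.5
  purple shrunken: 1846 × 1/4 = 461.5
  yellow smooth: 1846 × 1/4 = 461.5
  yellow shrunken: 1846 × 1/4 = 461.5
Contribution of purple shrunken: (433 − 461.5)² / 461.5 = 1.7600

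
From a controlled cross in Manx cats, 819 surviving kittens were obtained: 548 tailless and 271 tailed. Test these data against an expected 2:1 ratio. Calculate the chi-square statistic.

Total ratio parts = 3. Expected numbers out of 819:
  tailless: 819 × 2/3 = 546
  tailed: 819 × 1/3 = 273
χ² = Σ (O − E)² / E
  tailless: (548 − 546)² / 546 = 0.0073
  tailed: (271 − 273)² / 273 = 0.0147
χ² = 0.0073 + 0.0147 = 0.022

0.022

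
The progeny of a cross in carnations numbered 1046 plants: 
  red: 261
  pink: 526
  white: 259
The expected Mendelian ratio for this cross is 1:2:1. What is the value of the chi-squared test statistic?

The 1:2:1 ratio has 4 parts, so with N = 1046 the expected counts are:
  red: 1046 × 1/4 = 261.5
  pink: 1046 × 2/4 = 523
  white: 1046 × 1/4 = 261.5
χ² = Σ (O − E)² / E
  red: (261 − 261.5)² / 261.5 = 0.0010
  pink: (526 − 523)² / 523 = 0.0172
  white: (259 − 261.5)² / 261.5 = 0.0239
χ² = 0.0010 + 0.0172 + 0.0239 = 0.0421 ≈ 0.042

0.042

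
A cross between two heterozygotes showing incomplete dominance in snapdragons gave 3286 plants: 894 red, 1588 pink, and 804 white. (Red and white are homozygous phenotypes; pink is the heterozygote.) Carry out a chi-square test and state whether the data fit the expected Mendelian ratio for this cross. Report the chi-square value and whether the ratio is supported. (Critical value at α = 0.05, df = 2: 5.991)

8.612; not consistent

With incomplete dominance, a heterozygote × heterozygote cross gives a 1:2:1 phenotypic ratio.
Total ratio parts = 4. Expected numbers out of 3286:
  red: 3286 × 1/4 = 821.5
  pink: 3286 × 2/4 = 1643
  white: 3286 × 1/4 = 821.5
χ² = Σ (O − E)² / E
  red: (894 − 821.5)² / 821.5 = 6.3984
  pink: (1588 − 1643)² / 1643 = 1.8411
  white: (804 − 821.5)² / 821.5 = 0.3728
χ² = 6.3984 + 1.8411 + 0.3728 = 8.6123 ≈ 8.612
Degrees of freedom = 3 − 1 = 2; critical value at α = 0.05 is 5.991.
Since 8.612 > 5.991, we reject the null hypothesis — the data do not fit the 1:2:1 ratio.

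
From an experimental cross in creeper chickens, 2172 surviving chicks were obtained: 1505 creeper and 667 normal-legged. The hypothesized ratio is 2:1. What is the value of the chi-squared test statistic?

6.731

Under the 2:1 hypothesis (Σ ratio = 3, N = 2172):
  creeper: 2172 × 2/3 = 1448
  normal-legged: 2172 × 1/3 = 724
χ² = Σ (O − E)² / E
  creeper: (1505 − 1448)² / 1448 = 2.2438
  normal-legged: (667 − 724)² / 724 = 4.4876
χ² = 2.2438 + 4.4876 = 6.7314 ≈ 6.731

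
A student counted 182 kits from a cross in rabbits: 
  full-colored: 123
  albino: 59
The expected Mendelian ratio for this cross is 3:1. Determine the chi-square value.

5.341

Expected counts for N = 182 under a 3:1 ratio (total parts = 4):
  full-colored: 182 × 3/4 = 136.5
  albino: 182 × 1/4 = 45.5
χ² = Σ (O − E)² / E
  full-colored: (123 − 136.5)² / 136.5 = 1.3352
  albino: (59 − 45.5)² / 45.5 = 4.0055
χ² = 1.3352 + 4.0055 = 5.3407 ≈ 5.341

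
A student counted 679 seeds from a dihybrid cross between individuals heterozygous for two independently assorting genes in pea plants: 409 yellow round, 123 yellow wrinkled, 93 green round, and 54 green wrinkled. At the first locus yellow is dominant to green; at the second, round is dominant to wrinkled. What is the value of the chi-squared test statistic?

A dihybrid F₂ with independent assortment and complete dominance at both loci gives a 9:3:3:1 phenotypic ratio.
Under the 9:3:3:1 hypothesis (Σ ratio = 16, N = 679):
  yellow round: 679 × 9/16 = 381.9375
  yellow wrinkled: 679 × 3/16 = 127.3125
  green round: 679 × 3/16 = 127.3125
  green wrinkled: 679 × 1/16 = 42.4375
χ² = Σ (O − E)² / E
  yellow round: (409 − 381.9375)² / 381.9375 = 1.9175
  yellow wrinkled: (123 − 127.3125)² / 127.3125 = 0.1461
  green round: (93 − 127.3125)² / 127.3125 = 9.2477
  green wrinkled: (54 − 42.4375)² / 42.4375 = 3.1503
χ² = 1.9175 + 0.1461 + 9.2477 + 3.1503 = 14.4616 ≈ 14.462

14.462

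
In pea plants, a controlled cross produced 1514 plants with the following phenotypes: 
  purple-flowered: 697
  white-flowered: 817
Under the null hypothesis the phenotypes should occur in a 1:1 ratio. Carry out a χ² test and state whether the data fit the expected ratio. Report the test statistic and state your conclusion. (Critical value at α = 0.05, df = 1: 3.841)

Under the 1:1 hypothesis (Σ ratio = 2, N = 1514):
  purple-flowered: 1514 × 1/2 = 757
  white-flowered: 1514 × 1/2 = 757
χ² = Σ (O − E)² / E
  purple-flowered: (697 − 757)² / 757 = 4.7556
  white-flowered: (817 − 757)² / 757 = 4.7556
χ² = 4.7556 + 4.7556 = 9.5112 ≈ 9.511
Degrees of freedom = 2 − 1 = 1; critical value at α = 0.05 is 3.841.
Since 9.511 > 3.841, we reject the null hypothesis — the data do not fit the 1:1 ratio.

9.511; not consistent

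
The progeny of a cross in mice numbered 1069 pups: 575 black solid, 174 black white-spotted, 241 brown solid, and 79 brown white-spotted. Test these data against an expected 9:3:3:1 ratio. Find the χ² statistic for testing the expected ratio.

Under the 9:3:3:1 hypothesis (Σ ratio = 16, N = 1069):
  black solid: 1069 × 9/16 = 601.3125
  black white-spotted: 1069 × 3/16 = 200.4375
  brown solid: 1069 × 3/16 = 200.4375
  brown white-spotted: 1069 × 1/16 = 66.8125
χ² = Σ (O − E)² / E
  black solid: (575 − 601.3125)² / 601.3125 = 1.1514
  black white-spotted: (174 − 200.4375)² / 200.4375 = 3.4871
  brown solid: (241 − 200.4375)² / 200.4375 = 8.2086
  brown white-spotted: (79 − 66.8125)² / 66.8125 = 2.2232
χ² = 1.1514 + 3.4871 + 8.2086 + 2.2232 = 15.0703 ≈ 15.070

15.070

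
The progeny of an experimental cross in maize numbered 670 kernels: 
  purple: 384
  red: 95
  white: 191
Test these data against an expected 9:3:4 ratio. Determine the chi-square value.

10.898

The 9:3:4 ratio has 16 parts, so with N = 670 the expected counts are:
  purple: 670 × 9/16 = 376.875
  red: 670 × 3/16 = 125.625
  white: 670 × 4/16 = 167.5
χ² = Σ (O − E)² / E
  purple: (384 − 376.875)² / 376.875 = 0.1347
  red: (95 − 125.625)² / 125.625 = 7.4658
  white: (191 − 167.5)² / 167.5 = 3.2970
χ² = 0.1347 + 7.4658 + 3.2970 = 10.8975 ≈ 10.898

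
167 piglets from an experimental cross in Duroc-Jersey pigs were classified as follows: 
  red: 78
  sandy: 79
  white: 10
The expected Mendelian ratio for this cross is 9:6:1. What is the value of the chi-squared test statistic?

7.004

Total ratio parts = 16. Expected numbers out of 167:
  red: 167 × 9/16 = 93.9375
  sandy: 167 × 6/16 = 62.625
  white: 167 × 1/16 = 10.4375
χ² = Σ (O − E)² / E
  red: (78 − 93.9375)² / 93.9375 = 2.7040
  sandy: (79 − 62.625)² / 62.625 = 4.2817
  white: (10 − 10.4375)² / 10.4375 = 0.0183
χ² = 2.7040 + 4.2817 + 0.0183 = 7.004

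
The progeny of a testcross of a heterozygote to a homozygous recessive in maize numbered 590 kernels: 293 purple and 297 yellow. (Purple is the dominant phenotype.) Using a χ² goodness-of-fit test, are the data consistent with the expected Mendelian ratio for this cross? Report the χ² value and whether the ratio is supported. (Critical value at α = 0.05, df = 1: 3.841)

0.027; consistent

A testcross of a heterozygote (Aa × aa) gives a 1:1 phenotypic ratio.
Total ratio parts = 2. Expected numbers out of 590:
  purple: 590 × 1/2 = 295
  yellow: 590 × 1/2 = 295
χ² = Σ (O − E)² / E
  purple: (293 − 295)² / 295 = 0.0136
  yellow: (297 − 295)² / 295 = 0.0136
χ² = 0.0136 + 0.0136 = 0.0272 ≈ 0.027
Degrees of freedom = 2 − 1 = 1; critical value at α = 0.05 is 3.841.
Since 0.027 < 3.841, we fail to reject the null hypothesis — the data are consistent with the 1:1 ratio.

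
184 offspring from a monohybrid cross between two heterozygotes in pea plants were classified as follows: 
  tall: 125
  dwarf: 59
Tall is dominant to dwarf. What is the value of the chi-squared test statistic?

For a monohybrid cross between heterozygotes with complete dominance, the expected phenotypic ratio is 3:1.
Total ratio parts = 4. Expected numbers out of 184:
  tall: 184 × 3/4 = 138
  dwarf: 184 × 1/4 = 46
χ² = Σ (O − E)² / E
  tall: (125 − 138)² / 138 = 1.2246
  dwarf: (59 − 46)² / 46 = 3.6739
χ² = 1.2246 + 3.6739 = 4.8985 ≈ 4.899

4.899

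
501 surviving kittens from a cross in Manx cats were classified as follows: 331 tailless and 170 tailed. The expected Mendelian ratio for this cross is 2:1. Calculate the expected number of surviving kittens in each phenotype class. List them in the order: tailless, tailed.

Under the 2:1 hypothesis (Σ ratio = 3, N = 501):
  tailless: 501 × 2/3 = 334
  tailed: 501 × 1/3 = 167

334, 167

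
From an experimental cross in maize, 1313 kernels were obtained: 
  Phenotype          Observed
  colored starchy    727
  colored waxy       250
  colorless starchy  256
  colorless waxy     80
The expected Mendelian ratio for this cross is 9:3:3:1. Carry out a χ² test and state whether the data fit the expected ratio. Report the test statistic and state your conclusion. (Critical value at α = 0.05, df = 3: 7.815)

0.683; consistent

Under the 9:3:3:1 hypothesis (Σ ratio = 16, N = 1313):
  colored starchy: 1313 × 9/16 = 738.5625
  colored waxy: 1313 × 3/16 = 246.1875
  colorless starchy: 1313 × 3/16 = 246.1875
  colorless waxy: 1313 × 1/16 = 82.0625
χ² = Σ (O − E)² / E
  colored starchy: (727 − 738.5625)² / 738.5625 = 0.1810
  colored waxy: (250 − 246.1875)² / 246.1875 = 0.0590
  colorless starchy: (256 − 246.1875)² / 246.1875 = 0.3911
  colorless waxy: (80 − 82.0625)² / 82.0625 = 0.0518
χ² = 0.1810 + 0.0590 + 0.3911 + 0.0518 = 0.6829 ≈ 0.683
Degrees of freedom = 4 − 1 = 3; critical value at α = 0.05 is 7.815.
Since 0.683 < 7.815, we fail to reject the null hypothesis — the data are consistent with the 9:3:3:1 ratio.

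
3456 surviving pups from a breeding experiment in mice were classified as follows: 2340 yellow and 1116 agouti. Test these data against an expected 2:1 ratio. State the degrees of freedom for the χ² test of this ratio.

1

A goodness-of-fit test with 2 phenotype classes has df = 2 − 1 = 1.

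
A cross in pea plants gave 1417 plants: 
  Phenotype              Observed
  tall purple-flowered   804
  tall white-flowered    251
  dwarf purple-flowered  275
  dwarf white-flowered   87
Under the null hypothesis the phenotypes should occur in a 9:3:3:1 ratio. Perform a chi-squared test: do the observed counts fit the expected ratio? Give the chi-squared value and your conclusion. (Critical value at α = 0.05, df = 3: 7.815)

1.226; consistent

Expected counts for N = 1417 under a 9:3:3:1 ratio (total parts = 16):
  tall purple-flowered: 1417 × 9/16 = 797.0625
  tall white-flowered: 1417 × 3/16 = 265.6875
  dwarf purple-flowered: 1417 × 3/16 = 265.6875
  dwarf white-flowered: 1417 × 1/16 = 88.5625
χ² = Σ (O − E)² / E
  tall purple-flowered: (804 − 797.0625)² / 797.0625 = 0.0604
  tall white-flowered: (251 − 265.6875)² / 265.6875 = 0.8119
  dwarf purple-flowered: (275 − 265.6875)² / 265.6875 = 0.3264
  dwarf white-flowered: (87 − 88.5625)² / 88.5625 = 0.0276
χ² = 0.0604 + 0.8119 + 0.3264 + 0.0276 = 1.2263 ≈ 1.226
Degrees of freedom = 4 − 1 = 3; critical value at α = 0.05 is 7.815.
Since 1.226 < 7.815, we fail to reject the null hypothesis — the data are consistent with the 9:3:3:1 ratio.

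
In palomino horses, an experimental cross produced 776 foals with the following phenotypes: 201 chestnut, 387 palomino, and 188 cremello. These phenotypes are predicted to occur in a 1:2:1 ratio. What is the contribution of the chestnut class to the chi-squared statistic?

0.253

Total ratio parts = 4. Expected numbers out of 776:
  chestnut: 776 × 1/4 = 194
  palomino: 776 × 2/4 = 388
  cremello: 776 × 1/4 = 194
Contribution of chestnut: (201 − 194)² / 194 = 0.2526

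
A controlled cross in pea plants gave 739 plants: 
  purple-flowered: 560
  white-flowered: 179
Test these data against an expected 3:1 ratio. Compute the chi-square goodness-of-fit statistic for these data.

Total ratio parts = 4. Expected numbers out of 739:
  purple-flowered: 739 × 3/4 = 554.25
  white-flowered: 739 × 1/4 = 184.75
χ² = Σ (O − E)² / E
  purple-flowered: (560 − 554.25)² / 554.25 = 0.0597
  white-flowered: (179 − 184.75)² / 184.75 = 0.1790
χ² = 0.0597 + 0.1790 = 0.2387 ≈ 0.239

0.239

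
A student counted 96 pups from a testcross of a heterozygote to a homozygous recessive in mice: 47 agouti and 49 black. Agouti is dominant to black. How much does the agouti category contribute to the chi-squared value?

A testcross of a heterozygote (Aa × aa) gives a 1:1 phenotypic ratio.
The 1:1 ratio has 2 parts, so with N = 96 the expected counts are:
  agouti: 96 × 1/2 = 48
  black: 96 × 1/2 = 48
Contribution of agouti: (47 − 48)² / 48 = 0.0208

0.021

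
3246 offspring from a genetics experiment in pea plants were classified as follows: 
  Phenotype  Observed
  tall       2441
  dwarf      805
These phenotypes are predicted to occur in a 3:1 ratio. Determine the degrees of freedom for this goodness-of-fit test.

1

A goodness-of-fit test with 2 phenotype classes has df = 2 − 1 = 1.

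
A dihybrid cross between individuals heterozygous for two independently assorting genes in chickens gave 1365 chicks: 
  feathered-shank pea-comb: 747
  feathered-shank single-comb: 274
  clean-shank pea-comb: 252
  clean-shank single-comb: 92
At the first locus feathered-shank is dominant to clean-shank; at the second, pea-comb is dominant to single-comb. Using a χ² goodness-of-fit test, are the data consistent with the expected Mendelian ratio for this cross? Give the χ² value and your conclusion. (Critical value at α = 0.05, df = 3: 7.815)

A dihybrid F₂ with independent assortment and complete dominance at both loci gives a 9:3:3:1 phenotypic ratio.
The 9:3:3:1 ratio has 16 parts, so with N = 1365 the expected counts are:
  feathered-shank pea-comb: 1365 × 9/16 = 767.8125
  feathered-shank single-comb: 1365 × 3/16 = 255.9375
  clean-shank pea-comb: 1365 × 3/16 = 255.9375
  clean-shank single-comb: 1365 × 1/16 = 85.3125
χ² = Σ (O − E)² / E
  feathered-shank pea-comb: (747 − 767.8125)² / 767.8125 = 0.5641
  feathered-shank single-comb: (274 − 255.9375)² / 255.9375 = 1.2747
  clean-shank pea-comb: (252 − 255.9375)² / 255.9375 = 0.0606
  clean-shank single-comb: (92 − 85.3125)² / 85.3125 = 0.5242
χ² = 0.5641 + 1.2747 + 0.0606 + 0.5242 = 2.4236 ≈ 2.424
Degrees of freedom = 4 − 1 = 3; critical value at α = 0.05 is 7.815.
Since 2.424 < 7.815, we fail to reject the null hypothesis — the data are consistent with the 9:3:3:1 ratio.

2.424; consistent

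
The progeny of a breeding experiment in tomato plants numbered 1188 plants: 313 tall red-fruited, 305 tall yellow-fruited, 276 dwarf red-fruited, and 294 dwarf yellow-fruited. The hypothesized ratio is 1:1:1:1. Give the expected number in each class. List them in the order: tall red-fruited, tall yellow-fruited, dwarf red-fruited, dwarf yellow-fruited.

The 1:1:1:1 ratio has 4 parts, so with N = 1188 the expected counts are:
  tall red-fruited: 1188 × 1/4 = 297
  tall yellow-fruited: 1188 × 1/4 = 297
  dwarf red-fruited: 1188 × 1/4 = 297
  dwarf yellow-fruited: 1188 × 1/4 = 297

297, 297, 297, 297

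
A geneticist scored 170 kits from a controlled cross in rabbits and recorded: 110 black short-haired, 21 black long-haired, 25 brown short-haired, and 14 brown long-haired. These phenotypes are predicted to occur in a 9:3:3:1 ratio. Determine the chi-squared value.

Total ratio parts = 16. Expected numbers out of 170:
  black short-haired: 170 × 9/16 = 95.625
  black long-haired: 170 × 3/16 = 31.875
  brown short-haired: 170 × 3/16 = 31.875
  brown long-haired: 170 × 1/16 = 10.625
χ² = Σ (O − E)² / E
  black short-haired: (110 − 95.625)² / 95.625 = 2.1609
  black long-haired: (21 − 31.875)² / 31.875 = 3.7103
  brown short-haired: (25 − 31.875)² / 31.875 = 1.4828
  brown long-haired: (14 − 10.625)² / 10.625 = 1.0721
χ² = 2.1609 + 3.7103 + 1.4828 + 1.0721 = 8.4261 ≈ 8.426

8.426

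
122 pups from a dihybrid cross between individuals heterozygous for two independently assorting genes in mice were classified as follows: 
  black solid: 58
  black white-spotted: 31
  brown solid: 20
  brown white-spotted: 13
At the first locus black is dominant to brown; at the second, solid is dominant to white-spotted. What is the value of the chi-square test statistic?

A dihybrid F₂ with independent assortment and complete dominance at both loci gives a 9:3:3:1 phenotypic ratio.
Total ratio parts = 16. Expected numbers out of 122:
  black solid: 122 × 9/16 = 68.625
  black white-spotted: 122 × 3/16 = 22.875
  brown solid: 122 × 3/16 = 22.875
  brown white-spotted: 122 × 1/16 = 7.625
χ² = Σ (O − E)² / E
  black solid: (58 − 68.625)² / 68.625 = 1.6450
  black white-spotted: (31 − 22.875)² / 22.875 = 2.8859
  brown solid: (20 − 22.875)² / 22.875 = 0.3613
  brown white-spotted: (13 − 7.625)² / 7.625 = 3.7889
χ² = 1.6450 + 2.8859 + 0.3613 + 3.7889 = 8.6811 ≈ 8.681

8.681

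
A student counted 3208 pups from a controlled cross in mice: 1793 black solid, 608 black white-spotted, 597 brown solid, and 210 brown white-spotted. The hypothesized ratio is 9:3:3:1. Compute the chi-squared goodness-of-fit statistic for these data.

0.627

Total ratio parts = 16. Expected numbers out of 3208:
  black solid: 3208 × 9/16 = 1804.5
  black white-spotted: 3208 × 3/16 = 601.5
  brown solid: 3208 × 3/16 = 601.5
  brown white-spotted: 3208 × 1/16 = 200.5
χ² = Σ (O − E)² / E
  black solid: (1793 − 1804.5)² / 1804.5 = 0.0733
  black white-spotted: (608 − 601.5)² / 601.5 = 0.0702
  brown solid: (597 − 601.5)² / 601.5 = 0.0337
  brown white-spotted: (210 − 200.5)² / 200.5 = 0.4501
χ² = 0.0733 + 0.0702 + 0.0337 + 0.4501 = 0.6273 ≈ 0.627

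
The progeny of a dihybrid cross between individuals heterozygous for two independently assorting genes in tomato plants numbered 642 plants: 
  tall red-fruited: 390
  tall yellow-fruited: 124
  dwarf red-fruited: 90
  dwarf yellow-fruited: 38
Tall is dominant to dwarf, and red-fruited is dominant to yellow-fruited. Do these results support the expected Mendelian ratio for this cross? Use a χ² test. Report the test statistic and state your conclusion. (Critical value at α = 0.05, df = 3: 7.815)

A dihybrid F₂ with independent assortment and complete dominance at both loci gives a 9:3:3:1 phenotypic ratio.
The 9:3:3:1 ratio has 16 parts, so with N = 642 the expected counts are:
  tall red-fruited: 642 × 9/16 = 361.125
  tall yellow-fruited: 642 × 3/16 = 120.375
  dwarf red-fruited: 642 × 3/16 = 120.375
  dwarf yellow-fruited: 642 × 1/16 = 40.125
χ² = Σ (O − E)² / E
  tall red-fruited: (390 − 361.125)² / 361.125 = 2.3088
  tall yellow-fruited: (124 − 120.375)² / 120.375 = 0.1092
  dwarf red-fruited: (90 − 120.375)² / 120.375 = 7.6647
  dwarf yellow-fruited: (38 − 40.125)² / 40.125 = 0.1125
χ² = 2.3088 + 0.1092 + 7.6647 + 0.1125 = 10.1952 ≈ 10.195
Degrees of freedom = 4 − 1 = 3; critical value at α = 0.05 is 7.815.
Since 10.195 > 7.815, we reject the null hypothesis — the data do not fit the 9:3:3:1 ratio.

10.195; not consistent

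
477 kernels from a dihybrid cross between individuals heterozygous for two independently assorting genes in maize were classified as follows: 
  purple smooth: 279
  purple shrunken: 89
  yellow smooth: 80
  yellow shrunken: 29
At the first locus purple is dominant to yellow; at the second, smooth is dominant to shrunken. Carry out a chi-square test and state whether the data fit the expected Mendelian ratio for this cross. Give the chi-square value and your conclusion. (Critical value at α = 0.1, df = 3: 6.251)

1.446; consistent

A dihybrid F₂ with independent assortment and complete dominance at both loci gives a 9:3:3:1 phenotypic ratio.
Expected counts for N = 477 under a 9:3:3:1 ratio (total parts = 16):
  purple smooth: 477 × 9/16 = 268.3125
  purple shrunken: 477 × 3/16 = 89.4375
  yellow smooth: 477 × 3/16 = 89.4375
  yellow shrunken: 477 × 1/16 = 29.8125
χ² = Σ (O − E)² / E
  purple smooth: (279 − 268.3125)² / 268.3125 = 0.4257
  purple shrunken: (89 − 89.4375)² / 89.4375 = 0.0021
  yellow smooth: (80 − 89.4375)² / 89.4375 = 0.9959
  yellow shrunken: (29 − 29.8125)² / 29.8125 = 0.0221
χ² = 0.4257 + 0.0021 + 0.9959 + 0.0221 = 1.4458 ≈ 1.446
Degrees of freedom = 4 − 1 = 3; critical value at α = 0.1 is 6.251.
Since 1.446 < 6.251, we fail to reject the null hypothesis — the data are consistent with the 9:3:3:1 ratio.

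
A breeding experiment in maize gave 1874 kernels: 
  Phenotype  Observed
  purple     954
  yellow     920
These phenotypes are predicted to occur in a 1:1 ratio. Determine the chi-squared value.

0.617

Total ratio parts = 2. Expected numbers out of 1874:
  purple: 1874 × 1/2 = 937
  yellow: 1874 × 1/2 = 937
χ² = Σ (O − E)² / E
  purple: (954 − 937)² / 937 = 0.3084
  yellow: (920 − 937)² / 937 = 0.3084
χ² = 0.3084 + 0.3084 = 0.6168 ≈ 0.617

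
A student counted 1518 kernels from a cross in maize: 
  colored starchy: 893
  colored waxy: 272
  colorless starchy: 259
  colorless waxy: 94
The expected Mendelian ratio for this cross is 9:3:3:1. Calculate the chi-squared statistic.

4.668

Total ratio parts = 16. Expected numbers out of 1518:
  colored starchy: 1518 × 9/16 = 853.875
  colored waxy: 1518 × 3/16 = 284.625
  colorless starchy: 1518 × 3/16 = 284.625
  colorless waxy: 1518 × 1/16 = 94.875
χ² = Σ (O − E)² / E
  colored starchy: (893 − 853.875)² / 853.875 = 1.7927
  colored waxy: (272 − 284.625)² / 284.625 = 0.5600
  colorless starchy: (259 − 284.625)² / 284.625 = 2.3070
  colorless waxy: (94 − 94.875)² / 94.875 = 0.0081
χ² = 1.7927 + 0.5600 + 2.3070 + 0.0081 = 4.6678 ≈ 4.668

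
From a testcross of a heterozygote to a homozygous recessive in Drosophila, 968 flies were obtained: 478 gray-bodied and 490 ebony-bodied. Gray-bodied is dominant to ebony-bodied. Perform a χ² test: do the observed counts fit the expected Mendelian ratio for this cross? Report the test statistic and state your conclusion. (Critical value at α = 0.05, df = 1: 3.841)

0.149; consistent

A testcross of a heterozygote (Aa × aa) gives a 1:1 phenotypic ratio.
Total ratio parts = 2. Expected numbers out of 968:
  gray-bodied: 968 × 1/2 = 484
  ebony-bodied: 968 × 1/2 = 484
χ² = Σ (O − E)² / E
  gray-bodied: (478 − 484)² / 484 = 0.0744
  ebony-bodied: (490 − 484)² / 484 = 0.0744
χ² = 0.0744 + 0.0744 = 0.1488 ≈ 0.149
Degrees of freedom = 2 − 1 = 1; critical value at α = 0.05 is 3.841.
Since 0.149 < 3.841, we fail to reject the null hypothesis — the data are consistent with the 1:1 ratio.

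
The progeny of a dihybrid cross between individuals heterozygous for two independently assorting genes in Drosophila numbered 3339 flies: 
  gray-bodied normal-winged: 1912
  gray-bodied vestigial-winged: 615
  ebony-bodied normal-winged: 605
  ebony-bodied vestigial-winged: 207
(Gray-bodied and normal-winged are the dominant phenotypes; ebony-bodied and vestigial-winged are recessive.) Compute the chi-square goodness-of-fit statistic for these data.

1.526

A dihybrid F₂ with independent assortment and complete dominance at both loci gives a 9:3:3:1 phenotypic ratio.
The 9:3:3:1 ratio has 16 parts, so with N = 3339 the expected counts are:
  gray-bodied normal-winged: 3339 × 9/16 = 1878.1875
  gray-bodied vestigial-winged: 3339 × 3/16 = 626.0625
  ebony-bodied normal-winged: 3339 × 3/16 = 626.0625
  ebony-bodied vestigial-winged: 3339 × 1/16 = 208.6875
χ² = Σ (O − E)² / E
  gray-bodied normal-winged: (1912 − 1878.1875)² / 1878.1875 = 0.6087
  gray-bodied vestigial-winged: (615 − 626.0625)² / 626.0625 = 0.1955
  ebony-bodied normal-winged: (605 − 626.0625)² / 626.0625 = 0.7086
  ebony-bodied vestigial-winged: (207 − 208.6875)² / 208.6875 = 0.0136
χ² = 0.6087 + 0.1955 + 0.7086 + 0.0136 = 1.5264 ≈ 1.526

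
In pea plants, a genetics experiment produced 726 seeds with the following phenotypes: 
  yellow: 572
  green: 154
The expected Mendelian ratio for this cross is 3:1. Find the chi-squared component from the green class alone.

4.167

Under the 3:1 hypothesis (Σ ratio = 4, N = 726):
  yellow: 726 × 3/4 = 544.5
  green: 726 × 1/4 = 181.5
Contribution of green: (154 − 181.5)² / 181.5 = 4.1667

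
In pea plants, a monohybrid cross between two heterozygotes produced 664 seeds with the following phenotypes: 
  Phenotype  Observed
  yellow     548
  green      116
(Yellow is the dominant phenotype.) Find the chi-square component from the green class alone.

15.060

For a monohybrid cross between heterozygotes with complete dominance, the expected phenotypic ratio is 3:1.
Under the 3:1 hypothesis (Σ ratio = 4, N = 664):
  yellow: 664 × 3/4 = 498
  green: 664 × 1/4 = 166
Contribution of green: (116 − 166)² / 166 = 15.0602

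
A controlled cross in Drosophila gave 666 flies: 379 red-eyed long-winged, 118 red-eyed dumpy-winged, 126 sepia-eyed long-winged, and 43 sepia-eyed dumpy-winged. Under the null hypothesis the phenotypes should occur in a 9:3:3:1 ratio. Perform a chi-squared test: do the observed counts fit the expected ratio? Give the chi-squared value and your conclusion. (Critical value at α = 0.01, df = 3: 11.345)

0.485; consistent

Expected counts for N = 666 under a 9:3:3:1 ratio (total parts = 16):
  red-eyed long-winged: 666 × 9/16 = 374.625
  red-eyed dumpy-winged: 666 × 3/16 = 124.875
  sepia-eyed long-winged: 666 × 3/16 = 124.875
  sepia-eyed dumpy-winged: 666 × 1/16 = 41.625
χ² = Σ (O − E)² / E
  red-eyed long-winged: (379 − 374.625)² / 374.625 = 0.0511
  red-eyed dumpy-winged: (118 − 124.875)² / 124.875 = 0.3785
  sepia-eyed long-winged: (126 − 124.875)² / 124.875 = 0.0101
  sepia-eyed dumpy-winged: (43 − 41.625)² / 41.625 = 0.0454
χ² = 0.0511 + 0.3785 + 0.0101 + 0.0454 = 0.4851 ≈ 0.485
Degrees of freedom = 4 − 1 = 3; critical value at α = 0.01 is 11.345.
Since 0.485 < 11.345, we fail to reject the null hypothesis — the data are consistent with the 9:3:3:1 ratio.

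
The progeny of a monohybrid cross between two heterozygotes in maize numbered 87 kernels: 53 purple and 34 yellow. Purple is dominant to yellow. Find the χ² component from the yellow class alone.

For a monohybrid cross between heterozygotes with complete dominance, the expected phenotypic ratio is 3:1.
Under the 3:1 hypothesis (Σ ratio = 4, N = 87):
  purple: 87 × 3/4 = 65.25
  yellow: 87 × 1/4 = 21.75
Contribution of yellow: (34 − 21.75)² / 21.75 = 6.8994

6.899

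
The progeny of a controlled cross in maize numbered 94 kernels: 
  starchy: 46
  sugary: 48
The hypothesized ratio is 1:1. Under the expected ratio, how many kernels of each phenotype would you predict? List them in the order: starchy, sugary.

Expected counts for N = 94 under a 1:1 ratio (total parts = 2):
  starchy: 94 × 1/2 = 47
  sugary: 94 × 1/2 = 47

47, 47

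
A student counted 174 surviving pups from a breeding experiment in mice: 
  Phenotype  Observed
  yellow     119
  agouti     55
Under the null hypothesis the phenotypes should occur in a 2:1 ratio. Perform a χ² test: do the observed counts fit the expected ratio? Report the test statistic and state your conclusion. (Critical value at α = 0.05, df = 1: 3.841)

Total ratio parts = 3. Expected numbers out of 174:
  yellow: 174 × 2/3 = 116
  agouti: 174 × 1/3 = 58
χ² = Σ (O − E)² / E
  yellow: (119 − 116)² / 116 = 0.0776
  agouti: (55 − 58)² / 58 = 0.1552
χ² = 0.0776 + 0.1552 = 0.2328 ≈ 0.233
Degrees of freedom = 2 − 1 = 1; critical value at α = 0.05 is 3.841.
Since 0.233 < 3.841, we fail to reject the null hypothesis — the data are consistent with the 2:1 ratio.

0.233; consistent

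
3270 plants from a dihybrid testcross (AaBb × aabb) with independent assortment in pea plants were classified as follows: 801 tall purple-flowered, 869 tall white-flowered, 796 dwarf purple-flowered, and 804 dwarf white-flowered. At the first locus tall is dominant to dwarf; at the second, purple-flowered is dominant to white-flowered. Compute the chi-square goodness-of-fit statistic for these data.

A dihybrid testcross with independent assortment gives a 1:1:1:1 ratio.
Under the 1:1:1:1 hypothesis (Σ ratio = 4, N = 3270):
  tall purple-flowered: 3270 × 1/4 = 817.5
  tall white-flowered: 3270 × 1/4 = 817.5
  dwarf purple-flowered: 3270 × 1/4 = 817.5
  dwarf white-flowered: 3270 × 1/4 = 817.5
χ² = Σ (O − E)² / E
  tall purple-flowered: (801 − 817.5)² / 817.5 = 0.3330
  tall white-flowered: (869 − 817.5)² / 817.5 = 3.2443
  dwarf purple-flowered: (796 − 817.5)² / 817.5 = 0.5654
  dwarf white-flowered: (804 − 817.5)² / 817.5 = 0.2229
χ² = 0.3330 + 3.2443 + 0.5654 + 0.2229 = 4.3656 ≈ 4.366

4.366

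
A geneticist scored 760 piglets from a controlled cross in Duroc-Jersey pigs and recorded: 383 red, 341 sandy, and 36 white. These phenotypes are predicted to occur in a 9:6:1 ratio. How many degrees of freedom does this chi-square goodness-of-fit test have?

A goodness-of-fit test with 3 phenotype classes has df = 3 − 1 = 2.

2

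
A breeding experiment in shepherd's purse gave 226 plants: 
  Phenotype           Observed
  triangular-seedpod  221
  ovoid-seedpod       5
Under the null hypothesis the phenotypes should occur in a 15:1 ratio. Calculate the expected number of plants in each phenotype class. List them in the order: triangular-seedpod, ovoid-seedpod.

Expected counts for N = 226 under a 15:1 ratio (total parts = 16):
  triangular-seedpod: 226 × 15/16 = 211.875
  ovoid-seedpod: 226 × 1/16 = 14.125

211.875, 14.125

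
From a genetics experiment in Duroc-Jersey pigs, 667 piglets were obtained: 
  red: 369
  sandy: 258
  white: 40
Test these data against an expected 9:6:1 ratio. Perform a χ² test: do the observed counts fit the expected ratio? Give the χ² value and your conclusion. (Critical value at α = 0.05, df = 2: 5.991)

Total ratio parts = 16. Expected numbers out of 667:
  red: 667 × 9/16 = 375.1875
  sandy: 667 × 6/16 = 250.125
  white: 667 × 1/16 = 41.6875
χ² = Σ (O − E)² / E
  red: (369 − 375.1875)² / 375.1875 = 0.1020
  sandy: (258 − 250.125)² / 250.125 = 0.2479
  white: (40 − 41.6875)² / 41.6875 = 0.0683
χ² = 0.1020 + 0.2479 + 0.0683 = 0.4182 ≈ 0.418
Degrees of freedom = 3 − 1 = 2; critical value at α = 0.05 is 5.991.
Since 0.418 < 5.991, we fail to reject the null hypothesis — the data are consistent with the 9:6:1 ratio.

0.418; consistent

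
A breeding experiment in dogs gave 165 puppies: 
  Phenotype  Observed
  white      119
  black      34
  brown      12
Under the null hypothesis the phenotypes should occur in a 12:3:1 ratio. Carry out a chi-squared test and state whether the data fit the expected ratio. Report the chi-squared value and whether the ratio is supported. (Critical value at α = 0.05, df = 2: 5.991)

0.762; consistent

Expected counts for N = 165 under a 12:3:1 ratio (total parts = 16):
  white: 165 × 12/16 = 123.75
  black: 165 × 3/16 = 30.9375
  brown: 165 × 1/16 = 10.3125
χ² = Σ (O − E)² / E
  white: (119 − 123.75)² / 123.75 = 0.1823
  black: (34 − 30.9375)² / 30.9375 = 0.3032
  brown: (12 − 10.3125)² / 10.3125 = 0.2761
χ² = 0.1823 + 0.3032 + 0.2761 = 0.7616 ≈ 0.762
Degrees of freedom = 3 − 1 = 2; critical value at α = 0.05 is 5.991.
Since 0.762 < 5.991, we fail to reject the null hypothesis — the data are consistent with the 12:3:1 ratio.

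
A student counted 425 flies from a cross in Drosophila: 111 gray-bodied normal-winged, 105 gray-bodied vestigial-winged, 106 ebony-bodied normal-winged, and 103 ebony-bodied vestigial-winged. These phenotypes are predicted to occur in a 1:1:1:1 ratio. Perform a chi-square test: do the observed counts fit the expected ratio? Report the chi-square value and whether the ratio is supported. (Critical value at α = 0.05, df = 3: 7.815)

Expected counts for N = 425 under a 1:1:1:1 ratio (total parts = 4):
  gray-bodied normal-winged: 425 × 1/4 = 106.25
  gray-bodied vestigial-winged: 425 × 1/4 = 106.25
  ebony-bodied normal-winged: 425 × 1/4 = 106.25
  ebony-bodied vestigial-winged: 425 × 1/4 = 106.25
χ² = Σ (O − E)² / E
  gray-bodied normal-winged: (111 − 106.25)² / 106.25 = 0.2124
  gray-bodied vestigial-winged: (105 − 106.25)² / 106.25 = 0.0147
  ebony-bodied normal-winged: (106 − 106.25)² / 106.25 = 0.0006
  ebony-bodied vestigial-winged: (103 − 106.25)² / 106.25 = 0.0994
χ² = 0.2124 + 0.0147 + 0.0006 + 0.0994 = 0.3271 ≈ 0.327
Degrees of freedom = 4 − 1 = 3; critical value at α = 0.05 is 7.815.
Since 0.327 < 7.815, we fail to reject the null hypothesis — the data are consistent with the 1:1:1:1 ratio.

0.327; consistent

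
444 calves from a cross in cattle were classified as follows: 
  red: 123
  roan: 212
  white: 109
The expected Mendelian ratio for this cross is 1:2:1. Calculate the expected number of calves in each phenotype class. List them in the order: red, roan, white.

111, 222, 111

Expected counts for N = 444 under a 1:2:1 ratio (total parts = 4):
  red: 444 × 1/4 = 111
  roan: 444 × 2/4 = 222
  white: 444 × 1/4 = 111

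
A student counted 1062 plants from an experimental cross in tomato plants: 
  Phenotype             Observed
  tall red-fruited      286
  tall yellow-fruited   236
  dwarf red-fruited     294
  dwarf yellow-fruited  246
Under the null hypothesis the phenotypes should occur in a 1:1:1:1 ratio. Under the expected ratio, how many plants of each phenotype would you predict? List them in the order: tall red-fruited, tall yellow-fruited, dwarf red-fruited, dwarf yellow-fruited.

The 1:1:1:1 ratio has 4 parts, so with N = 1062 the expected counts are:
  tall red-fruited: 1062 × 1/4 = 265.5
  tall yellow-fruited: 1062 × 1/4 = 265.5
  dwarf red-fruited: 1062 × 1/4 = 265.5
  dwarf yellow-fruited: 1062 × 1/4 = 265.5

265.5, 265.5, 265.5, 265.5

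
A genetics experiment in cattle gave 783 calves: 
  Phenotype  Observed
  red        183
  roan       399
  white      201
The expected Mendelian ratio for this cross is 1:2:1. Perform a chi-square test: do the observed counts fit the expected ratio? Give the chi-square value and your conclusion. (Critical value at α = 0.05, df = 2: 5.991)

Expected counts for N = 783 under a 1:2:1 ratio (total parts = 4):
  red: 783 × 1/4 = 195.75
  roan: 783 × 2/4 = 391.5
  white: 783 × 1/4 = 195.75
χ² = Σ (O − E)² / E
  red: (183 − 195.75)² / 195.75 = 0.8305
  roan: (399 − 391.5)² / 391.5 = 0.1437
  white: (201 − 195.75)² / 195.75 = 0.1408
χ² = 0.8305 + 0.1437 + 0.1408 = 1.115
Degrees of freedom = 3 − 1 = 2; critical value at α = 0.05 is 5.991.
Since 1.115 < 5.991, we fail to reject the null hypothesis — the data are consistent with the 1:2:1 ratio.

1.115; consistent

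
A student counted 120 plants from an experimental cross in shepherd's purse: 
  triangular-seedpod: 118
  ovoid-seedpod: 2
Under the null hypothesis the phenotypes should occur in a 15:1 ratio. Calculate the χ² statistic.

Under the 15:1 hypothesis (Σ ratio = 16, N = 120):
  triangular-seedpod: 120 × 15/16 = 112.5
  ovoid-seedpod: 120 × 1/16 = 7.5
χ² = Σ (O − E)² / E
  triangular-seedpod: (118 − 112.5)² / 112.5 = 0.2689
  ovoid-seedpod: (2 − 7.5)² / 7.5 = 4.0333
χ² = 0.2689 + 4.0333 = 4.3022 ≈ 4.302

4.302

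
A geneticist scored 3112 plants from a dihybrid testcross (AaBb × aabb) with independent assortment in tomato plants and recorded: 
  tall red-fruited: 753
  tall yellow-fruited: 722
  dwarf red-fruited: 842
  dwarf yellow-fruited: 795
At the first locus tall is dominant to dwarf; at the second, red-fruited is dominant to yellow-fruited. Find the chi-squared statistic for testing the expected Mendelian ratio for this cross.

A dihybrid testcross with independent assortment gives a 1:1:1:1 ratio.
Under the 1:1:1:1 hypothesis (Σ ratio = 4, N = 3112):
  tall red-fruited: 3112 × 1/4 = 778
  tall yellow-fruited: 3112 × 1/4 = 778
  dwarf red-fruited: 3112 × 1/4 = 778
  dwarf yellow-fruited: 3112 × 1/4 = 778
χ² = Σ (O − E)² / E
  tall red-fruited: (753 − 778)² / 778 = 0.8033
  tall yellow-fruited: (722 − 778)² / 778 = 4.0308
  dwarf red-fruited: (842 − 778)² / 778 = 5.2648
  dwarf yellow-fruited: (795 − 778)² / 778 = 0.3715
χ² = 0.8033 + 4.0308 + 5.2648 + 0.3715 = 10.4704 ≈ 10.470

10.470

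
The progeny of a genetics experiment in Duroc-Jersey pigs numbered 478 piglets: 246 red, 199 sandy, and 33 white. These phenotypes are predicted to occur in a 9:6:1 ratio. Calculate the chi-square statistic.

Under the 9:6:1 hypothesis (Σ ratio = 16, N = 478):
  red: 478 × 9/16 = 268.875
  sandy: 478 × 6/16 = 179.25
  white: 478 × 1/16 = 29.875
χ² = Σ (O − E)² / E
  red: (246 − 268.875)² / 268.875 = 1.9461
  sandy: (199 − 179.25)² / 179.25 = 2.1761
  white: (33 − 29.875)² / 29.875 = 0.3269
χ² = 1.9461 + 2.1761 + 0.3269 = 4.4491 ≈ 4.449

4.449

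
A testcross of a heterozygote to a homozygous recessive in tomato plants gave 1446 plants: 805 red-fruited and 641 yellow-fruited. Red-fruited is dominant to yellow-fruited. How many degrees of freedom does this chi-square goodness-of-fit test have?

A testcross of a heterozygote (Aa × aa) gives a 1:1 phenotypic ratio.
A goodness-of-fit test with 2 phenotype classes has df = 2 − 1 = 1.

1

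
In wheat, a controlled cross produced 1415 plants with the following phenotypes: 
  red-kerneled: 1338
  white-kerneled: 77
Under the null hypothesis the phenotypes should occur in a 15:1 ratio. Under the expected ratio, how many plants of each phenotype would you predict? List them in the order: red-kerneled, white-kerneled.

Expected counts for N = 1415 under a 15:1 ratio (total parts = 16):
  red-kerneled: 1415 × 15/16 = 1326.5625
  white-kerneled: 1415 × 1/16 = 88.4375

1326.5625, 88.4375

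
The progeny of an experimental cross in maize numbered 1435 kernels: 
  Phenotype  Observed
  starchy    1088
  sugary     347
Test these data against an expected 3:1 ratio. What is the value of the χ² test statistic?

The 3:1 ratio has 4 parts, so with N = 1435 the expected counts are:
  starchy: 1435 × 3/4 = 1076.25
  sugary: 1435 × 1/4 = 358.75
χ² = Σ (O − E)² / E
  starchy: (1088 − 1076.25)² / 1076.25 = 0.1283
  sugary: (347 − 358.75)² / 358.75 = 0.3848
χ² = 0.1283 + 0.3848 = 0.5131 ≈ 0.513

0.513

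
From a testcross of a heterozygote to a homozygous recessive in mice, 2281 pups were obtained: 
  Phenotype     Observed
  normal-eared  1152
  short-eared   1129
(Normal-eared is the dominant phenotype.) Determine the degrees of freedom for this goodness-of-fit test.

1

A testcross of a heterozygote (Aa × aa) gives a 1:1 phenotypic ratio.
A goodness-of-fit test with 2 phenotype classes has df = 2 − 1 = 1.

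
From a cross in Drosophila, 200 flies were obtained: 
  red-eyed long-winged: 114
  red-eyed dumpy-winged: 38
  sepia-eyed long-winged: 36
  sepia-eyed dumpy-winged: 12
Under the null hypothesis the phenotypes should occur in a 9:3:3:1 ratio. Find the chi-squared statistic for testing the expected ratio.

0.107

Total ratio parts = 16. Expected numbers out of 200:
  red-eyed long-winged: 200 × 9/16 = 112.5
  red-eyed dumpy-winged: 200 × 3/16 = 37.5
  sepia-eyed long-winged: 200 × 3/16 = 37.5
  sepia-eyed dumpy-winged: 200 × 1/16 = 12.5
χ² = Σ (O − E)² / E
  red-eyed long-winged: (114 − 112.5)² / 112.5 = 0.0200
  red-eyed dumpy-winged: (38 − 37.5)² / 37.5 = 0.0067
  sepia-eyed long-winged: (36 − 37.5)² / 37.5 = 0.0600
  sepia-eyed dumpy-winged: (12 − 12.5)² / 12.5 = 0.0200
χ² = 0.0200 + 0.0067 + 0.0600 + 0.0200 = 0.1067 ≈ 0.107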